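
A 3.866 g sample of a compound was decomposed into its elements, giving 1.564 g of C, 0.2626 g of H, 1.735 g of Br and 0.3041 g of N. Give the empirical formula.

C: 1.564 g ÷ 12.01 g/mol = 0.1302 mol
H: 0.2626 g ÷ 1.008 g/mol = 0.2605 mol
Br: 1.735 g ÷ 79.90 g/mol = 0.02171 mol
N: 0.3041 g ÷ 14.01 g/mol = 0.02171 mol
Divide by the smallest (0.02171 mol N): C 6.000, H 12.002, Br 1.000, N 1.000
≈ 6:12:1:1 → C6H12BrN

C6H12BrN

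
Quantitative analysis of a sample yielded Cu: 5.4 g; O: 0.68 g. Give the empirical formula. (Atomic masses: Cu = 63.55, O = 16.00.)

Moles — Cu: 5.4 / 63.55 = 0.08497 mol; O: 0.68 / 16.00 = 0.0425 mol
Smallest is O at 0.0425 mol; normalising gives Cu 1.999, O 1.000
→ Cu2O

Cu2O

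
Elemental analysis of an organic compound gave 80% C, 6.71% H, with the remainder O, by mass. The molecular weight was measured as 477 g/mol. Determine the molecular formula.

C32H32O4

Assume 100 g: 80 g C, 6.71 g H, 13.29 g O.
Moles — C: 80 / 12.01 = 6.661 mol; H: 6.71 / 1.008 = 6.657 mol; O: 13.29 / 16.00 = 0.8306 mol
Smallest is O at 0.8306 mol; normalising gives C 8.019, H 8.014, O 1.000
≈ 8:8:1 → C8H8O
Empirical-formula mass = 120.14 g/mol
n = 477 / 120.14 = 3.97 ≈ 4
Molecular formula = (C8H8O)×4 = C32H32O4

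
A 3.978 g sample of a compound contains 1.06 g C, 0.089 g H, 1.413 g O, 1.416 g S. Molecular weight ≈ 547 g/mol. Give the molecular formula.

C: 1.06 g ÷ 12.01 g/mol = 0.08826 mol
H: 0.089 g ÷ 1.008 g/mol = 0.08829 mol
O: 1.413 g ÷ 16.00 g/mol = 0.08831 mol
S: 1.416 g ÷ 32.07 g/mol = 0.04415 mol
Smallest is S at 0.04415 mol; normalising gives C 1.999, H 2.000, O 2.000, S 1.000
→ C2H2O2S
Empirical-formula mass = 90.11 g/mol
n = 547 / 90.11 = 6.07 ≈ 6
Molecular formula = (C2H2O2S)×6 = C12H12O12S6

C12H12O12S6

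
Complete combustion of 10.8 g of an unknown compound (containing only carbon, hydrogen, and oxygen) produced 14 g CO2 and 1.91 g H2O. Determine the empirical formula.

mol C = 14 / 44.01 = 0.3181; mass C = 0.3181 × 12.01 = 3.820 g
mol H = 2 × (1.91 / 18.02) = 0.2120; mass H = 0.2120 × 1.008 = 0.2137 g
mass O = 10.8 − (4.034) = 6.766 g → mol O = 0.4229
Divide by the smallest (0.212 mol H): C 1.501, H 1.000, O 1.995
Multiply by 2: C 3.00, H 2.00, O 3.99 → C3H2O4

C3H2O4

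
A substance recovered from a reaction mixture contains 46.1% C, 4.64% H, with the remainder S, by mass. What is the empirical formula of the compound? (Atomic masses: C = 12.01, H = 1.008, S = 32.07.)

C5H6S2

Assume 100 g: 46.1 g C, 4.64 g H, 49.26 g S.
n(C) = 46.1/12.01 = 3.838, n(H) = 4.64/1.008 = 4.603, n(S) = 49.26/32.07 = 1.536
Smallest is S at 1.536 mol; normalising gives C 2.499, H 2.997, S 1.000
Multiply by 2: C 5.00, H 5.99, S 2.00 → C5H6S2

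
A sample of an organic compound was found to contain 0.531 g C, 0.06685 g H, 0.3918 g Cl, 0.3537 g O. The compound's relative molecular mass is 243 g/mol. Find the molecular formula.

C8H12Cl2O4

C: 0.531 g ÷ 12.01 g/mol = 0.04421 mol
H: 0.06685 g ÷ 1.008 g/mol = 0.06632 mol
Cl: 0.3918 g ÷ 35.45 g/mol = 0.01105 mol
O: 0.3537 g ÷ 16.00 g/mol = 0.02211 mol
Ratios (÷ 0.01105): C 4.000, H 6.001, Cl 1.000, O 2.000
→ C4H6ClO2
Empirical-formula mass = 121.54 g/mol
n = 243 / 121.54 = 2.00 ≈ 2
Molecular formula = (C4H6ClO2)×2 = C8H12Cl2O4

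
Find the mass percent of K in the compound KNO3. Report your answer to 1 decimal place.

38.7%

Molar mass = 1(39.10) + 1(14.01) + 3(16.00) = 101.110 g/mol
Mass of K per mole = 1 × 39.10 = 39.100 g
% K = 39.100 / 101.110 × 100 = 38.7%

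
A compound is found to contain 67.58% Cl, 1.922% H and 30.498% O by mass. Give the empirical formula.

ClHO

Assume 100 g: 67.58 g Cl, 1.922 g H, 30.498 g O.
Moles — Cl: 67.58 / 35.45 = 1.906 mol; H: 1.922 / 1.008 = 1.907 mol; O: 30.498 / 16.00 = 1.906 mol
Ratios (÷ 1.906): Cl 1.000, H 1.000, O 1.000
→ ClHO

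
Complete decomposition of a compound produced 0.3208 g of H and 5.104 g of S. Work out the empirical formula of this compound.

Moles — H: 0.3208 / 1.008 = 0.3183 mol; S: 5.104 / 32.07 = 0.1592 mol
Ratios (÷ 0.1592): H 2.000, S 1.000
Ratio ≈ 2:1, so the empirical formula is H2S

H2S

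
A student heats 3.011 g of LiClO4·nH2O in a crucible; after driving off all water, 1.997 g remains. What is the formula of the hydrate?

Mass of water lost = 3.011 − 1.997 = 1.014 g → 1.014 / 18.02 = 0.05627 mol H2O
Molar mass of LiClO4 = 106.39 g/mol → mol LiClO4 = 1.997 / 106.39 = 0.01877
n = 0.05627 / 0.01877 = 3.00 ≈ 3 → LiClO4·3H2O

LiClO4·3H2O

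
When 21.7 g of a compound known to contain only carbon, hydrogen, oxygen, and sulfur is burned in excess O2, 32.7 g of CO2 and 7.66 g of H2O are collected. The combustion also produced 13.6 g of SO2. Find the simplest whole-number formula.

C7H8O3S2

mol C = 32.7 / 44.01 = 0.7430; mass C = 0.7430 × 12.01 = 8.924 g
mol H = 2 × (7.66 / 18.02) = 0.8502; mass H = 0.8502 × 1.008 = 0.8570 g
mol S = 13.6 / 64.07 = 0.2123; mass S = 6.807 g
mass O = 21.7 − (16.59) = 5.112 g → mol O = 0.3195
Smallest is S at 0.2123 mol; normalising gives C 3.500, H 4.005, O 1.505, S 1.000
Multiply by 2: C 7.00, H 8.01, O 3.01, S 2.00 → C7H8O3S2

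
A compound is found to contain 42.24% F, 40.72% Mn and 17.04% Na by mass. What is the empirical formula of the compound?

Assume 100 g: 42.24 g F, 40.72 g Mn, 17.04 g Na.
F: 42.24 g ÷ 19.00 g/mol = 2.223 mol
Mn: 40.72 g ÷ 54.94 g/mol = 0.7412 mol
Na: 17.04 g ÷ 22.99 g/mol = 0.7412 mol
Ratios (÷ 0.7412): F 3.000, Mn 1.000, Na 1.000
≈ 3:1:1 → F3MnNa

F3MnNa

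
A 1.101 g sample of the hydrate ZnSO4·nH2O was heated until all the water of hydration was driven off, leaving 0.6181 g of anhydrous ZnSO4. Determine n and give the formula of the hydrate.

Mass of water lost = 1.101 − 0.6181 = 0.4829 g → 0.4829 / 18.02 = 0.0268 mol H2O
Molar mass of ZnSO4 = 161.45 g/mol → mol ZnSO4 = 0.6181 / 161.45 = 0.003828
n = 0.0268 / 0.003828 = 7.00 ≈ 7 → ZnSO4·7H2O

ZnSO4·7H2O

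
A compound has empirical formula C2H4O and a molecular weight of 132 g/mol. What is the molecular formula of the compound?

C6H12O3

Empirical-formula mass = 44.05 g/mol
n = 132 / 44.05 = 3.00 ≈ 3
Molecular formula = (C2H4O)3 = C6H12O3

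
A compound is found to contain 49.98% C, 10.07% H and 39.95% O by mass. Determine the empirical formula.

C5H12O3

Assume 100 g: 49.98 g C, 10.07 g H, 39.95 g O.
C: 49.98 g ÷ 12.01 g/mol = 4.162 mol
H: 10.07 g ÷ 1.008 g/mol = 9.99 mol
O: 39.95 g ÷ 16.00 g/mol = 2.497 mol
Ratios (÷ 2.497): C 1.667, H 4.001, O 1.000
Multiply by 3: C 5.00, H 12.00, O 3.00 → C5H12O3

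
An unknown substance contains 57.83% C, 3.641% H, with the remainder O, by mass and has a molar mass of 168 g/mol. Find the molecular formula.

C8H6O4

Assume 100 g: 57.83 g C, 3.641 g H, 38.529 g O.
C: 57.83 g ÷ 12.01 g/mol = 4.815 mol
H: 3.641 g ÷ 1.008 g/mol = 3.612 mol
O: 38.529 g ÷ 16.00 g/mol = 2.408 mol
Divide by the smallest (2.408 mol O): C 2.000, H 1.500, O 1.000
Multiply by 2: C 4.00, H 3.00, O 2.00 → C4H3O2
Empirical-formula mass = 83.06 g/mol
n = 168 / 83.06 = 2.02 ≈ 2
Molecular formula = (C4H3O2)×2 = C8H6O4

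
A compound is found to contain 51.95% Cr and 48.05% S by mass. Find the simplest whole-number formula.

Cr2S3

Assume 100 g: 51.95 g Cr, 48.05 g S.
Moles — Cr: 51.95 / 52.00 = 0.999 mol; S: 48.05 / 32.07 = 1.498 mol
Ratios (÷ 0.999): Cr 1.000, S 1.500
Multiply by 2: Cr 2.00, S 3.00 → Cr2S3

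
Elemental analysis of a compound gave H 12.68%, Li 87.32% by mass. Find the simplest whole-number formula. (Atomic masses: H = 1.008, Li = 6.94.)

HLi

Assume 100 g: 12.68 g H, 87.32 g Li.
n(H) = 12.68/1.008 = 12.58, n(Li) = 87.32/6.94 = 12.58
Ratios (÷ 12.58): H 1.000, Li 1.000
→ HLi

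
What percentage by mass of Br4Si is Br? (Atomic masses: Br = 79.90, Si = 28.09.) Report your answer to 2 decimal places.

Molar mass = 4(79.90) + 1(28.09) = 347.690 g/mol
Mass of Br per mole = 4 × 79.90 = 319.600 g
% Br = 319.600 / 347.690 × 100 = 91.92%

91.92%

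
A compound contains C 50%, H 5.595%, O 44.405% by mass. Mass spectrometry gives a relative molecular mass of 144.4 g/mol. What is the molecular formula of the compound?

Assume 100 g: 50 g C, 5.595 g H, 44.405 g O.
Moles — C: 50 / 12.01 = 4.163 mol; H: 5.595 / 1.008 = 5.551 mol; O: 44.405 / 16.00 = 2.775 mol
Divide by the smallest (2.775 mol O): C 1.500, H 2.000, O 1.000
×2: C 3.00, H 4.00, O 2.00 → C3H4O2
Empirical-formula mass = 72.06 g/mol
n = 144.4 / 72.06 = 2.00 ≈ 2
Molecular formula = (C3H4O2)×2 = C6H8O4

C6H8O4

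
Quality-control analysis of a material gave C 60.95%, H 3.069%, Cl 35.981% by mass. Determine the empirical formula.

Assume 100 g: 60.95 g C, 3.069 g H, 35.981 g Cl.
Moles — C: 60.95 / 12.01 = 5.075 mol; H: 3.069 / 1.008 = 3.045 mol; Cl: 35.981 / 35.45 = 1.015 mol
Smallest is Cl at 1.015 mol; normalising gives C 5.000, H 3.000, Cl 1.000
Ratio ≈ 5:3:1, so the empirical formula is C5H3Cl

C5H3Cl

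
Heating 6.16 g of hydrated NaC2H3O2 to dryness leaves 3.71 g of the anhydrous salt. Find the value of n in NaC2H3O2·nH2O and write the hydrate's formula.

Mass of water lost = 6.16 − 3.71 = 2.45 g → 2.45 / 18.02 = 0.136 mol H2O
Molar mass of NaC2H3O2 = 82.03 g/mol → mol NaC2H3O2 = 3.71 / 82.03 = 0.04523
n = 0.136 / 0.04523 = 3.01 ≈ 3 → NaC2H3O2·3H2O

NaC2H3O2·3H2O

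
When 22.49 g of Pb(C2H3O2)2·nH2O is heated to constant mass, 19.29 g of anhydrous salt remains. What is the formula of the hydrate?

Mass of water lost = 22.49 − 19.29 = 3.2 g → 3.2 / 18.02 = 0.1776 mol H2O
Molar mass of Pb(C2H3O2)2 = 325.29 g/mol → mol Pb(C2H3O2)2 = 19.29 / 325.29 = 0.0593
n = 0.1776 / 0.0593 = 2.99 ≈ 3 → Pb(C2H3O2)2·3H2O

Pb(C2H3O2)2·3H2O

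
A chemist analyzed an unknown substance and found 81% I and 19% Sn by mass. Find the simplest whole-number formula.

I4Sn

Assume 100 g: 81 g I, 19 g Sn.
n(I) = 81/126.90 = 0.6383, n(Sn) = 19/118.71 = 0.1601
Divide by the smallest (0.1601 mol Sn): I 3.988, Sn 1.000
Ratio ≈ 4:1, so the empirical formula is I4Sn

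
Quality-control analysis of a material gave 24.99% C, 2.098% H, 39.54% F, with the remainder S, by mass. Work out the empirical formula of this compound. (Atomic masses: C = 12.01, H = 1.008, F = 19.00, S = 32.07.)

C2H2F2S

Assume 100 g: 24.99 g C, 2.098 g H, 39.54 g F, 33.372 g S.
n(C) = 24.99/12.01 = 2.081, n(H) = 2.098/1.008 = 2.081, n(F) = 39.54/19.00 = 2.081, n(S) = 33.372/32.07 = 1.041
Divide by the smallest (1.041 mol S): C 2.000, H 2.000, F 2.000, S 1.000
Ratio ≈ 2:2:2:1, so the empirical formula is C2H2F2S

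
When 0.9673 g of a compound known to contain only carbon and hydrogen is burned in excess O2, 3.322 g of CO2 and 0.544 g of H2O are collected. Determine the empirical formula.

C5H4

mol C = 3.322 / 44.01 = 0.07548; mass C = 0.07548 × 12.01 = 0.9065 g
mol H = 2 × (0.544 / 18.02) = 0.06038; mass H = 0.06038 × 1.008 = 0.06086 g
Smallest is H at 0.06038 mol; normalising gives C 1.250, H 1.000
Scaling by 4: C 5.00, H 4.00 → C5H4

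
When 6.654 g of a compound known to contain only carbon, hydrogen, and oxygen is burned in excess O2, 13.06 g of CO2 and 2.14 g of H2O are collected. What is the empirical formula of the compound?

C5H4O3

mol C = 13.06 / 44.01 = 0.2968; mass C = 0.2968 × 12.01 = 3.564 g
mol H = 2 × (2.14 / 18.02) = 0.2375; mass H = 0.2375 × 1.008 = 0.2394 g
mass O = 6.654 − (3.803) = 2.851 g → mol O = 0.1782
Ratios (÷ 0.1782): C 1.666, H 1.333, O 1.000
×3: C 5.00, H 4.00, O 3.00 → C5H4O3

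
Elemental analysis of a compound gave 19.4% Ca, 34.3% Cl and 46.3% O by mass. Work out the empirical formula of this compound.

CaCl2O6

Assume 100 g: 19.4 g Ca, 34.3 g Cl, 46.3 g O.
n(Ca) = 19.4/40.08 = 0.484, n(Cl) = 34.3/35.45 = 0.9676, n(O) = 46.3/16.00 = 2.894
Divide by the smallest (0.484 mol Ca): Ca 1.000, Cl 1.999, O 5.978
Ratio ≈ 1:2:6, so the empirical formula is CaCl2O6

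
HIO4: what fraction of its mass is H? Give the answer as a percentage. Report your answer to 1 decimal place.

0.5%

Molar mass = 1(1.008) + 1(126.90) + 4(16.00) = 191.908 g/mol
Mass of H per mole = 1 × 1.008 = 1.008 g
% H = 1.008 / 191.908 × 100 = 0.5%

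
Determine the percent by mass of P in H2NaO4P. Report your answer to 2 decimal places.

Molar mass = 2(1.008) + 1(22.99) + 4(16.00) + 1(30.97) = 119.976 g/mol
Mass of P per mole = 1 × 30.97 = 30.970 g
% P = 30.970 / 119.976 × 100 = 25.81%

25.81%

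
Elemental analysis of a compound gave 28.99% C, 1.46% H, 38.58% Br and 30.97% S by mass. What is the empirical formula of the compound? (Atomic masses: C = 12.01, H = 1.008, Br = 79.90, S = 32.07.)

C5H3BrS2

Assume 100 g: 28.99 g C, 1.46 g H, 38.58 g Br, 30.97 g S.
C: 28.99 g ÷ 12.01 g/mol = 2.414 mol
H: 1.46 g ÷ 1.008 g/mol = 1.448 mol
Br: 38.58 g ÷ 79.90 g/mol = 0.4829 mol
S: 30.97 g ÷ 32.07 g/mol = 0.9657 mol
Smallest is Br at 0.4829 mol; normalising gives C 4.999, H 3.000, Br 1.000, S 2.000
≈ 5:3:1:2 → C5H3BrS2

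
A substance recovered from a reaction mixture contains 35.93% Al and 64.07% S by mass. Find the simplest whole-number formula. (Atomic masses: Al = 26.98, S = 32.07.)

Al2S3

Assume 100 g: 35.93 g Al, 64.07 g S.
n(Al) = 35.93/26.98 = 1.332, n(S) = 64.07/32.07 = 1.998
Ratios (÷ 1.332): Al 1.000, S 1.500
Scaling by 2: Al 2.00, S 3.00 → Al2S3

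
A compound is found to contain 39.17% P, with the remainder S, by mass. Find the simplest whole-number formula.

Assume 100 g: 39.17 g P, 60.83 g S.
P: 39.17 g ÷ 30.97 g/mol = 1.265 mol
S: 60.83 g ÷ 32.07 g/mol = 1.897 mol
Smallest is P at 1.265 mol; normalising gives P 1.000, S 1.500
×2: P 2.00, S 3.00 → P2S3

P2S3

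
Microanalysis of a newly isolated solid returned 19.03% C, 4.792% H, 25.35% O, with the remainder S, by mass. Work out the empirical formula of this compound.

CH3OS

Assume 100 g: 19.03 g C, 4.792 g H, 25.35 g O, 50.828 g S.
C: 19.03 g ÷ 12.01 g/mol = 1.585 mol
H: 4.792 g ÷ 1.008 g/mol = 4.754 mol
O: 25.35 g ÷ 16.00 g/mol = 1.584 mol
S: 50.828 g ÷ 32.07 g/mol = 1.585 mol
Ratios (÷ 1.584): C 1.000, H 3.001, O 1.000, S 1.000
≈ 1:3:1:1 → CH3OS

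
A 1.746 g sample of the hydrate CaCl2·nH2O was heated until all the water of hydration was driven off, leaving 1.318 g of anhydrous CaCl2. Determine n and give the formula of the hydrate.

Mass of water lost = 1.746 − 1.318 = 0.428 g → 0.428 / 18.02 = 0.02375 mol H2O
Molar mass of CaCl2 = 110.98 g/mol → mol CaCl2 = 1.318 / 110.98 = 0.01188
n = 0.02375 / 0.01188 = 2.00 ≈ 2 → CaCl2·2H2O

CaCl2·2H2O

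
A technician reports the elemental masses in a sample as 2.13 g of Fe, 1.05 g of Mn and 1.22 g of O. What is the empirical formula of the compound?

Fe2MnO4

Fe: 2.13 g ÷ 55.85 g/mol = 0.03814 mol
Mn: 1.05 g ÷ 54.94 g/mol = 0.01911 mol
O: 1.22 g ÷ 16.00 g/mol = 0.07625 mol
Divide by the smallest (0.01911 mol Mn): Fe 1.996, Mn 1.000, O 3.990
→ Fe2MnO4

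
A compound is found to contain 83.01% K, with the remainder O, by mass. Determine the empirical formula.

Assume 100 g: 83.01 g K, 16.99 g O.
n(K) = 83.01/39.10 = 2.123, n(O) = 16.99/16.00 = 1.062
Ratios (÷ 1.062): K 1.999, O 1.000
≈ 2:1 → K2O

K2O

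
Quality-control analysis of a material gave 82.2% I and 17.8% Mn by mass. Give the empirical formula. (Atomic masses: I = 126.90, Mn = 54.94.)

Assume 100 g: 82.2 g I, 17.8 g Mn.
I: 82.2 g ÷ 126.90 g/mol = 0.6478 mol
Mn: 17.8 g ÷ 54.94 g/mol = 0.324 mol
Smallest is Mn at 0.324 mol; normalising gives I 1.999, Mn 1.000
→ I2Mn

I2Mn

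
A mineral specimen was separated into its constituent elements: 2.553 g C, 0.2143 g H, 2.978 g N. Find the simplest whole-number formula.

CHN

Moles — C: 2.553 / 12.01 = 0.2126 mol; H: 0.2143 / 1.008 = 0.2126 mol; N: 2.978 / 14.01 = 0.2126 mol
Smallest is N at 0.2126 mol; normalising gives C 1.000, H 1.000, N 1.000
→ CHN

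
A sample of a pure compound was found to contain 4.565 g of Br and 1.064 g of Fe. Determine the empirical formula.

n(Br) = 4.565/79.90 = 0.05713, n(Fe) = 1.064/55.85 = 0.01905
Ratios (÷ 0.01905): Br 2.999, Fe 1.000
→ Br3Fe

Br3Fe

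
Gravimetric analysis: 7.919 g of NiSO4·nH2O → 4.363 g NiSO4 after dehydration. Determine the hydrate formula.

NiSO4·7H2O

Mass of water lost = 7.919 − 4.363 = 3.556 g → 3.556 / 18.02 = 0.1973 mol H2O
Molar mass of NiSO4 = 154.76 g/mol → mol NiSO4 = 4.363 / 154.76 = 0.02819
n = 0.1973 / 0.02819 = 7.00 ≈ 7 → NiSO4·7H2O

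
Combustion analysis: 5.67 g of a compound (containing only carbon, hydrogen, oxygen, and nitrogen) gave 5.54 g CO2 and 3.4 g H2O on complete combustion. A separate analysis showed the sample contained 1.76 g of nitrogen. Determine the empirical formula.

CH3NO

mol C = 5.54 / 44.01 = 0.1259; mass C = 0.1259 × 12.01 = 1.512 g
mol H = 2 × (3.4 / 18.02) = 0.3774; mass H = 0.3774 × 1.008 = 0.3804 g
mol N = 1.76 / 14.01 = 0.1256
mass O = 5.67 − (3.652) = 2.018 g → mol O = 0.1261
Ratios (÷ 0.1256): C 1.002, H 3.004, N 1.000, O 1.004
≈ 1:3:1:1 → CH3NO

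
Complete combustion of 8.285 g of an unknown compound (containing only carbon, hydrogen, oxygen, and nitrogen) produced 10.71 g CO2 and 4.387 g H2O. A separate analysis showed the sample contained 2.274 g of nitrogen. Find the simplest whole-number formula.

C3H6N2O2

mol C = 10.71 / 44.01 = 0.2434; mass C = 0.2434 × 12.01 = 2.923 g
mol H = 2 × (4.387 / 18.02) = 0.4869; mass H = 0.4869 × 1.008 = 0.4908 g
mol N = 2.274 / 14.01 = 0.1623
mass O = 8.285 − (5.687) = 2.598 g → mol O = 0.1623
Ratios (÷ 0.1623): C 1.499, H 3.000, N 1.000, O 1.000
Multiply by 2: C 3.00, H 6.00, N 2.00, O 2.00 → C3H6N2O2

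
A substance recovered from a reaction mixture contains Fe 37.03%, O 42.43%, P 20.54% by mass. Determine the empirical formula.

FeO4P

Assume 100 g: 37.03 g Fe, 42.43 g O, 20.54 g P.
Moles — Fe: 37.03 / 55.85 = 0.663 mol; O: 42.43 / 16.00 = 2.652 mol; P: 20.54 / 30.97 = 0.6632 mol
Ratios (÷ 0.663): Fe 1.000, O 4.000, P 1.000
≈ 1:4:1 → FeO4P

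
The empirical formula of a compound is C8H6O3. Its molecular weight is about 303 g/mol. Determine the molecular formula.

C16H12O6

Empirical-formula mass = 150.13 g/mol
n = 303 / 150.13 = 2.02 ≈ 2
Molecular formula = (C8H6O3)2 = C16H12O6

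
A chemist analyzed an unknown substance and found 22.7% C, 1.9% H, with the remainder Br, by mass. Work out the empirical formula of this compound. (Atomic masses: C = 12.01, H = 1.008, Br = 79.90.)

C2H2Br

Assume 100 g: 22.7 g C, 1.9 g H, 75.4 g Br.
n(C) = 22.7/12.01 = 1.89, n(H) = 1.9/1.008 = 1.885, n(Br) = 75.4/79.90 = 0.9437
Smallest is Br at 0.9437 mol; normalising gives C 2.003, H 1.997, Br 1.000
→ C2H2Br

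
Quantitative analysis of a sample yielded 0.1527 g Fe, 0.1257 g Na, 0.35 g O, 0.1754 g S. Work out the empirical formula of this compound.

FeNa2O8S2

Fe: 0.1527 g ÷ 55.85 g/mol = 0.002734 mol
Na: 0.1257 g ÷ 22.99 g/mol = 0.005468 mol
O: 0.35 g ÷ 16.00 g/mol = 0.02187 mol
S: 0.1754 g ÷ 32.07 g/mol = 0.005469 mol
Divide by the smallest (0.002734 mol Fe): Fe 1.000, Na 2.000, O 8.001, S 2.000
→ FeNa2O8S2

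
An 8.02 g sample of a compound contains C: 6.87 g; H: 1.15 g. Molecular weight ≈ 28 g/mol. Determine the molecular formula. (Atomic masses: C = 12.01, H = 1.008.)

n(C) = 6.87/12.01 = 0.572, n(H) = 1.15/1.008 = 1.141
Ratios (÷ 0.572): C 1.000, H 1.994
Ratio ≈ 1:2, so the empirical formula is CH2
Empirical-formula mass = 14.03 g/mol
n = 28 / 14.03 = 2.00 ≈ 2
Molecular formula = (CH2)×2 = C2H4

C2H4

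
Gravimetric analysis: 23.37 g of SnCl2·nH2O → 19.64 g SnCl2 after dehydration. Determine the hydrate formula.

SnCl2·2H2O

Mass of water lost = 23.37 − 19.64 = 3.73 g → 3.73 / 18.02 = 0.207 mol H2O
Molar mass of SnCl2 = 189.61 g/mol → mol SnCl2 = 19.64 / 189.61 = 0.1036
n = 0.207 / 0.1036 = 2.00 ≈ 2 → SnCl2·2H2O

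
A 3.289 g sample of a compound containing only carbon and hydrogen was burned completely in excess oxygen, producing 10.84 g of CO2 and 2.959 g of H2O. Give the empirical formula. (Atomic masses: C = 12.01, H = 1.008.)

C3H4

mol C = 10.84 / 44.01 = 0.2463; mass C = 0.2463 × 12.01 = 2.958 g
mol H = 2 × (2.959 / 18.02) = 0.3284; mass H = 0.3284 × 1.008 = 0.3310 g
Divide by the smallest (0.2463 mol C): C 1.000, H 1.333
×3: C 3.00, H 4.00 → C3H4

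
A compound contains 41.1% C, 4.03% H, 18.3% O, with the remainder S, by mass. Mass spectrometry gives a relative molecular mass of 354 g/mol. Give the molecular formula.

Assume 100 g: 41.1 g C, 4.03 g H, 18.3 g O, 36.57 g S.
n(C) = 41.1/12.01 = 3.422, n(H) = 4.03/1.008 = 3.998, n(O) = 18.3/16.00 = 1.144, n(S) = 36.57/32.07 = 1.14
Divide by the smallest (1.14 mol S): C 3.001, H 3.506, O 1.003, S 1.000
Multiply by 2: C 6.00, H 7.01, O 2.01, S 2.00 → C6H7O2S2
Empirical-formula mass = 175.26 g/mol
n = 354 / 175.26 = 2.02 ≈ 2
Molecular formula = (C6H7O2S2)×2 = C12H14O4S4

C12H14O4S4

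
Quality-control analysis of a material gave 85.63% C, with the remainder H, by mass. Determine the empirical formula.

Assume 100 g: 85.63 g C, 14.37 g H.
n(C) = 85.63/12.01 = 7.13, n(H) = 14.37/1.008 = 14.26
Smallest is C at 7.13 mol; normalising gives C 1.000, H 1.999
≈ 1:2 → CH2

CH2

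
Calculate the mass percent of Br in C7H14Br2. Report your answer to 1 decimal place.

Molar mass = 7(12.01) + 14(1.008) + 2(79.90) = 257.982 g/mol
Mass of Br per mole = 2 × 79.90 = 159.800 g
% Br = 159.800 / 257.982 × 100 = 61.9%

61.9%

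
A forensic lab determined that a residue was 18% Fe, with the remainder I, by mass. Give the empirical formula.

Assume 100 g: 18 g Fe, 82 g I.
Fe: 18 g ÷ 55.85 g/mol = 0.3223 mol
I: 82 g ÷ 126.90 g/mol = 0.6462 mol
Smallest is Fe at 0.3223 mol; normalising gives Fe 1.000, I 2.005
≈ 1:2 → FeI2

FeI2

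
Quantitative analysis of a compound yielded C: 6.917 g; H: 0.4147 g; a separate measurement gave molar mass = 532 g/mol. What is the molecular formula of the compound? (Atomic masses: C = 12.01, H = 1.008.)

C42H30

Moles — C: 6.917 / 12.01 = 0.5759 mol; H: 0.4147 / 1.008 = 0.4114 mol
Divide by the smallest (0.4114 mol H): C 1.400, H 1.000
×5: C 7.00, H 5.00 → C7H5
Empirical-formula mass = 89.11 g/mol
n = 532 / 89.11 = 5.97 ≈ 6
Molecular formula = (C7H5)×6 = C42H30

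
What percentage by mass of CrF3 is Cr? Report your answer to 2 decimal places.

47.71%

Molar mass = 1(52.00) + 3(19.00) = 109.000 g/mol
Mass of Cr per mole = 1 × 52.00 = 52.000 g
% Cr = 52.000 / 109.000 × 100 = 47.71%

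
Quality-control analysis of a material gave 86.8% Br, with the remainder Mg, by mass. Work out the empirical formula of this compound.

Br2Mg

Assume 100 g: 86.8 g Br, 13.2 g Mg.
n(Br) = 86.8/79.90 = 1.086, n(Mg) = 13.2/24.31 = 0.543
Ratios (÷ 0.543): Br 2.001, Mg 1.000
→ Br2Mg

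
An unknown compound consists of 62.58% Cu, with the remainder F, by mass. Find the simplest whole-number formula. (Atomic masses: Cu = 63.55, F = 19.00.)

Assume 100 g: 62.58 g Cu, 37.42 g F.
n(Cu) = 62.58/63.55 = 0.9847, n(F) = 37.42/19.00 = 1.969
Smallest is Cu at 0.9847 mol; normalising gives Cu 1.000, F 2.000
≈ 1:2 → CuF2

CuF2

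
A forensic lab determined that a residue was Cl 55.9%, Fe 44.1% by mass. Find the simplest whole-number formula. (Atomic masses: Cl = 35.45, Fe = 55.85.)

Cl2Fe

Assume 100 g: 55.9 g Cl, 44.1 g Fe.
Moles — Cl: 55.9 / 35.45 = 1.577 mol; Fe: 44.1 / 55.85 = 0.7896 mol
Divide by the smallest (0.7896 mol Fe): Cl 1.997, Fe 1.000
→ Cl2Fe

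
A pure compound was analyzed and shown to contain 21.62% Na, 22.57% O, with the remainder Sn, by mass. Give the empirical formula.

Na2O3Sn

Assume 100 g: 21.62 g Na, 22.57 g O, 55.81 g Sn.
n(Na) = 21.62/22.99 = 0.9404, n(O) = 22.57/16.00 = 1.411, n(Sn) = 55.81/118.71 = 0.4701
Divide by the smallest (0.4701 mol Sn): Na 2.000, O 3.000, Sn 1.000
≈ 2:3:1 → Na2O3Sn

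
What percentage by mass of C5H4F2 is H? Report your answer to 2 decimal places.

Molar mass = 5(12.01) + 4(1.008) + 2(19.00) = 102.082 g/mol
Mass of H per mole = 4 × 1.008 = 4.032 g
% H = 4.032 / 102.082 × 100 = 3.95%

3.95%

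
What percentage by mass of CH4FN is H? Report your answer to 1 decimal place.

8.2%

Molar mass = 1(12.01) + 4(1.008) + 1(19.00) + 1(14.01) = 49.052 g/mol
Mass of H per mole = 4 × 1.008 = 4.032 g
% H = 4.032 / 49.052 × 100 = 8.2%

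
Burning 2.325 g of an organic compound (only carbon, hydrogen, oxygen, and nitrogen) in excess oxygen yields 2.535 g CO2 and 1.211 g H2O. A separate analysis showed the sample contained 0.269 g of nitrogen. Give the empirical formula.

mol C = 2.535 / 44.01 = 0.05760; mass C = 0.05760 × 12.01 = 0.6918 g
mol H = 2 × (1.211 / 18.02) = 0.1344; mass H = 0.1344 × 1.008 = 0.1355 g
mol N = 0.269 / 14.01 = 0.01920
mass O = 2.325 − (1.096) = 1.229 g → mol O = 0.07680
Ratios (÷ 0.0192): C 3.000, H 7.000, N 1.000, O 4.000
Ratio ≈ 3:7:1:4, so the empirical formula is C3H7NO4

C3H7NO4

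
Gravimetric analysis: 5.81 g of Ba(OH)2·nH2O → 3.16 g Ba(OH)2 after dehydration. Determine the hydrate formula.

Ba(OH)2·8H2O

Mass of water lost = 5.81 − 3.16 = 2.65 g → 2.65 / 18.02 = 0.1471 mol H2O
Molar mass of Ba(OH)2 = 171.35 g/mol → mol Ba(OH)2 = 3.16 / 171.35 = 0.01844
n = 0.1471 / 0.01844 = 7.97 ≈ 8 → Ba(OH)2·8H2O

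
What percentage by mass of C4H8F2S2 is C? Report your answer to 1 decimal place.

30.4%

Molar mass = 4(12.01) + 8(1.008) + 2(19.00) + 2(32.07) = 158.244 g/mol
Mass of C per mole = 4 × 12.01 = 48.040 g
% C = 48.040 / 158.244 × 100 = 30.4%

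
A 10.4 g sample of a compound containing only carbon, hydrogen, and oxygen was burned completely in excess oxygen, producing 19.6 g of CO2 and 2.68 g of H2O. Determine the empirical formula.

C3H2O2

mol C = 19.6 / 44.01 = 0.4454; mass C = 0.4454 × 12.01 = 5.349 g
mol H = 2 × (2.68 / 18.02) = 0.2974; mass H = 0.2974 × 1.008 = 0.2998 g
mass O = 10.4 − (5.649) = 4.751 g → mol O = 0.2970
Ratios (÷ 0.297): C 1.500, H 1.002, O 1.000
×2: C 3.00, H 2.00, O 2.00 → C3H2O2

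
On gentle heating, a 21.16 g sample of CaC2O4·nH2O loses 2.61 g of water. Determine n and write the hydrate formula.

CaC2O4·H2O

Mass of anhydrous CaC2O4 = 21.16 − 2.61 = 18.55 g
mol H2O = 2.61 / 18.02 = 0.1448
Molar mass of CaC2O4 = 128.10 g/mol → mol CaC2O4 = 18.55 / 128.10 = 0.1448
n = 0.1448 / 0.1448 = 1.00 ≈ 1 → CaC2O4·H2O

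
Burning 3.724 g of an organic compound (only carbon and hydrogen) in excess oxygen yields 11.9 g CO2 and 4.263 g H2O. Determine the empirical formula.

mol C = 11.9 / 44.01 = 0.2704; mass C = 0.2704 × 12.01 = 3.247 g
mol H = 2 × (4.263 / 18.02) = 0.4731; mass H = 0.4731 × 1.008 = 0.4769 g
Ratios (÷ 0.2704): C 1.000, H 1.750
Multiply by 4: C 4.00, H 7.00 → C4H7

C4H7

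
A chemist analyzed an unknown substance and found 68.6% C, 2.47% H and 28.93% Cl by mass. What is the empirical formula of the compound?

Assume 100 g: 68.6 g C, 2.47 g H, 28.93 g Cl.
Moles — C: 68.6 / 12.01 = 5.712 mol; H: 2.47 / 1.008 = 2.45 mol; Cl: 28.93 / 35.45 = 0.8161 mol
Smallest is Cl at 0.8161 mol; normalising gives C 6.999, H 3.003, Cl 1.000
Ratio ≈ 7:3:1, so the empirical formula is C7H3Cl

C7H3Cl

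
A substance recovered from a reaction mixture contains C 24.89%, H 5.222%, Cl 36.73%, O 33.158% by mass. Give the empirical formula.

C2H5ClO2

Assume 100 g: 24.89 g C, 5.222 g H, 36.73 g Cl, 33.158 g O.
C: 24.89 g ÷ 12.01 g/mol = 2.072 mol
H: 5.222 g ÷ 1.008 g/mol = 5.181 mol
Cl: 36.73 g ÷ 35.45 g/mol = 1.036 mol
O: 33.158 g ÷ 16.00 g/mol = 2.072 mol
Ratios (÷ 1.036): C 2.000, H 5.000, Cl 1.000, O 2.000
Ratio ≈ 2:5:1:2, so the empirical formula is C2H5ClO2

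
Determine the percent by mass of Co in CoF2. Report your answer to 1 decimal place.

60.8%

Molar mass = 1(58.93) + 2(19.00) = 96.930 g/mol
Mass of Co per mole = 1 × 58.93 = 58.930 g
% Co = 58.930 / 96.930 × 100 = 60.8%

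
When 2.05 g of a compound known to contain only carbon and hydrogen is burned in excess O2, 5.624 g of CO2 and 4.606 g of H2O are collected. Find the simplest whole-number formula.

CH4

mol C = 5.624 / 44.01 = 0.1278; mass C = 0.1278 × 12.01 = 1.535 g
mol H = 2 × (4.606 / 18.02) = 0.5112; mass H = 0.5112 × 1.008 = 0.5153 g
Smallest is C at 0.1278 mol; normalising gives C 1.000, H 4.000
Ratio ≈ 1:4, so the empirical formula is CH4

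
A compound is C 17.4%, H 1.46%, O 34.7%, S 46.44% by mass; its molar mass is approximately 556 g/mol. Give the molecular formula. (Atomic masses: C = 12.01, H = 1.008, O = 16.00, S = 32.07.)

Assume 100 g: 17.4 g C, 1.46 g H, 34.7 g O, 46.44 g S.
n(C) = 17.4/12.01 = 1.449, n(H) = 1.46/1.008 = 1.448, n(O) = 34.7/16.00 = 2.169, n(S) = 46.44/32.07 = 1.448
Smallest is S at 1.448 mol; normalising gives C 1.000, H 1.000, O 1.498, S 1.000
Scaling by 2: C 2.00, H 2.00, O 3.00, S 2.00 → C2H2O3S2
Empirical-formula mass = 138.18 g/mol
n = 556 / 138.18 = 4.02 ≈ 4
Molecular formula = (C2H2O3S2)×4 = C8H8O12S8

C8H8O12S8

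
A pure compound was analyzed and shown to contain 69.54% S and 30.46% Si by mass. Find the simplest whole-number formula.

S2Si

Assume 100 g: 69.54 g S, 30.46 g Si.
S: 69.54 g ÷ 32.07 g/mol = 2.168 mol
Si: 30.46 g ÷ 28.09 g/mol = 1.084 mol
Smallest is Si at 1.084 mol; normalising gives S 2.000, Si 1.000
Ratio ≈ 2:1, so the empirical formula is S2Si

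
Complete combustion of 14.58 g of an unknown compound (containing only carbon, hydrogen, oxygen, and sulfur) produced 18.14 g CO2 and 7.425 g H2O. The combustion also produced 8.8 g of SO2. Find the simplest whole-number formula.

mol C = 18.14 / 44.01 = 0.4122; mass C = 0.4122 × 12.01 = 4.950 g
mol H = 2 × (7.425 / 18.02) = 0.8241; mass H = 0.8241 × 1.008 = 0.8307 g
mol S = 8.8 / 64.07 = 0.1373; mass S = 4.405 g
mass O = 14.58 − (10.19) = 4.394 g → mol O = 0.2746
Divide by the smallest (0.1373 mol S): C 3.001, H 6.000, O 2.000, S 1.000
Ratio ≈ 3:6:2:1, so the empirical formula is C3H6O2S

C3H6O2S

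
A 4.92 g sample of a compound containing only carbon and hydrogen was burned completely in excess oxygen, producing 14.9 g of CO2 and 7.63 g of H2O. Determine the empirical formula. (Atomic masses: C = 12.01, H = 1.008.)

C2H5

mol C = 14.9 / 44.01 = 0.3386; mass C = 0.3386 × 12.01 = 4.066 g
mol H = 2 × (7.63 / 18.02) = 0.8468; mass H = 0.8468 × 1.008 = 0.8536 g
Divide by the smallest (0.3386 mol C): C 1.000, H 2.501
Multiply by 2: C 2.00, H 5.00 → C2H5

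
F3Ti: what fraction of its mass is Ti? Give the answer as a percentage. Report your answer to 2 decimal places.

Molar mass = 3(19.00) + 1(47.87) = 104.870 g/mol
Mass of Ti per mole = 1 × 47.87 = 47.870 g
% Ti = 47.870 / 104.870 × 100 = 45.65%

45.65%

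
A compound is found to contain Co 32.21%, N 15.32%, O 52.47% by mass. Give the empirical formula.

Assume 100 g: 32.21 g Co, 15.32 g N, 52.47 g O.
n(Co) = 32.21/58.93 = 0.5466, n(N) = 15.32/14.01 = 1.094, n(O) = 52.47/16.00 = 3.279
Ratios (÷ 0.5466): Co 1.000, N 2.001, O 6.000
≈ 1:2:6 → CoN2O6

CoN2O6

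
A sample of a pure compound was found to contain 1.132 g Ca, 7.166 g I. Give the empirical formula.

CaI2

Moles — Ca: 1.132 / 40.08 = 0.02824 mol; I: 7.166 / 126.90 = 0.05647 mol
Divide by the smallest (0.02824 mol Ca): Ca 1.000, I 1.999
→ CaI2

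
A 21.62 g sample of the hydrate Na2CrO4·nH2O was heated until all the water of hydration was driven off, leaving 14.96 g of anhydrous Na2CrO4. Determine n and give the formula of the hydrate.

Mass of water lost = 21.62 − 14.96 = 6.66 g → 6.66 / 18.02 = 0.3696 mol H2O
Molar mass of Na2CrO4 = 161.98 g/mol → mol Na2CrO4 = 14.96 / 161.98 = 0.09236
n = 0.3696 / 0.09236 = 4.00 ≈ 4 → Na2CrO4·4H2O

Na2CrO4·4H2O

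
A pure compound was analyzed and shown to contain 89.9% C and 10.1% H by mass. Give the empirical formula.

C3H4

Assume 100 g: 89.9 g C, 10.1 g H.
n(C) = 89.9/12.01 = 7.485, n(H) = 10.1/1.008 = 10.02
Smallest is C at 7.485 mol; normalising gives C 1.000, H 1.339
Scaling by 3: C 3.00, H 4.02 → C3H4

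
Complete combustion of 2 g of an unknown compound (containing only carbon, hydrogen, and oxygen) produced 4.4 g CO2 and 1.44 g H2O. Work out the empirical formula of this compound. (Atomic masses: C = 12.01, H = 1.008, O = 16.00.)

C5H8O2

mol C = 4.4 / 44.01 = 0.09998; mass C = 0.09998 × 12.01 = 1.201 g
mol H = 2 × (1.44 / 18.02) = 0.1598; mass H = 0.1598 × 1.008 = 0.1611 g
mass O = 2 − (1.362) = 0.6382 g → mol O = 0.03989
Smallest is O at 0.03989 mol; normalising gives C 2.507, H 4.007, O 1.000
×2: C 5.01, H 8.01, O 2.00 → C5H8O2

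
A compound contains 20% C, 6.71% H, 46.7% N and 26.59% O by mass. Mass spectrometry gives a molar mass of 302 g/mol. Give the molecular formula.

Assume 100 g: 20 g C, 6.71 g H, 46.7 g N, 26.59 g O.
n(C) = 20/12.01 = 1.665, n(H) = 6.71/1.008 = 6.657, n(N) = 46.7/14.01 = 3.333, n(O) = 26.59/16.00 = 1.662
Ratios (÷ 1.662): C 1.002, H 4.006, N 2.006, O 1.000
≈ 1:4:2:1 → CH4N2O
Empirical-formula mass = 60.06 g/mol
n = 302 / 60.06 = 5.03 ≈ 5
Molecular formula = (CH4N2O)×5 = C5H20N10O5

C5H20N10O5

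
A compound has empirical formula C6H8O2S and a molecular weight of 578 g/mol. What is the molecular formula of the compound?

C24H32O8S4

Empirical-formula mass = 144.19 g/mol
n = 578 / 144.19 = 4.01 ≈ 4
Molecular formula = (C6H8O2S)4 = C24H32O8S4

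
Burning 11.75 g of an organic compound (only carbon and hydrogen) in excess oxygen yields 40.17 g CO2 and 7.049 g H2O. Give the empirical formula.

C7H6

mol C = 40.17 / 44.01 = 0.9127; mass C = 0.9127 × 12.01 = 10.96 g
mol H = 2 × (7.049 / 18.02) = 0.7824; mass H = 0.7824 × 1.008 = 0.7886 g
Smallest is H at 0.7824 mol; normalising gives C 1.167, H 1.000
Multiply by 6: C 7.00, H 6.00 → C7H6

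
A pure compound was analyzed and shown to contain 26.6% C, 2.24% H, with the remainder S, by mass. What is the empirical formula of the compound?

CHS

Assume 100 g: 26.6 g C, 2.24 g H, 71.16 g S.
n(C) = 26.6/12.01 = 2.215, n(H) = 2.24/1.008 = 2.222, n(S) = 71.16/32.07 = 2.219
Ratios (÷ 2.215): C 1.000, H 1.003, S 1.002
Ratio ≈ 1:1:1, so the empirical formula is CHS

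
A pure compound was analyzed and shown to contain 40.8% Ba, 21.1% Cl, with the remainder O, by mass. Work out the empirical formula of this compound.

Assume 100 g: 40.8 g Ba, 21.1 g Cl, 38.1 g O.
Moles — Ba: 40.8 / 137.33 = 0.2971 mol; Cl: 21.1 / 35.45 = 0.5952 mol; O: 38.1 / 16.00 = 2.381 mol
Divide by the smallest (0.2971 mol Ba): Ba 1.000, Cl 2.003, O 8.015
→ BaCl2O8

BaCl2O8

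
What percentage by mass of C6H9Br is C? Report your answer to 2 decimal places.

Molar mass = 6(12.01) + 9(1.008) + 1(79.90) = 161.032 g/mol
Mass of C per mole = 6 × 12.01 = 72.060 g
% C = 72.060 / 161.032 × 100 = 44.75%

44.75%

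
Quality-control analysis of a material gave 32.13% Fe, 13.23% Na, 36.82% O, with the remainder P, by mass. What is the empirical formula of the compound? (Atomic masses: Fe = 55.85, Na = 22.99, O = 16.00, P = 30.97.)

FeNaO4P

Assume 100 g: 32.13 g Fe, 13.23 g Na, 36.82 g O, 17.82 g P.
n(Fe) = 32.13/55.85 = 0.5753, n(Na) = 13.23/22.99 = 0.5755, n(O) = 36.82/16.00 = 2.301, n(P) = 17.82/30.97 = 0.5754
Divide by the smallest (0.5753 mol Fe): Fe 1.000, Na 1.000, O 4.000, P 1.000
→ FeNaO4P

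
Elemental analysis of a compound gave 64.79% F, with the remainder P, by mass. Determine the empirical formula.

Assume 100 g: 64.79 g F, 35.21 g P.
F: 64.79 g ÷ 19.00 g/mol = 3.41 mol
P: 35.21 g ÷ 30.97 g/mol = 1.137 mol
Ratios (÷ 1.137): F 2.999, P 1.000
Ratio ≈ 3:1, so the empirical formula is F3P

F3P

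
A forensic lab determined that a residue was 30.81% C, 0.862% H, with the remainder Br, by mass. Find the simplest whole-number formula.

Assume 100 g: 30.81 g C, 0.862 g H, 68.328 g Br.
C: 30.81 g ÷ 12.01 g/mol = 2.565 mol
H: 0.862 g ÷ 1.008 g/mol = 0.8552 mol
Br: 68.328 g ÷ 79.90 g/mol = 0.8552 mol
Ratios (÷ 0.8552): C 3.000, H 1.000, Br 1.000
≈ 3:1:1 → C3HBr

C3HBr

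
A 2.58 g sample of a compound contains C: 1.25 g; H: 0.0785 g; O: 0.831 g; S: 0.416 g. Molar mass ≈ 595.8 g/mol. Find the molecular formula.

C24H18O12S3

Moles — C: 1.25 / 12.01 = 0.1041 mol; H: 0.0785 / 1.008 = 0.07788 mol; O: 0.831 / 16.00 = 0.05194 mol; S: 0.416 / 32.07 = 0.01297 mol
Smallest is S at 0.01297 mol; normalising gives C 8.024, H 6.004, O 4.004, S 1.000
Ratio ≈ 8:6:4:1, so the empirical formula is C8H6O4S
Empirical-formula mass = 198.20 g/mol
n = 595.8 / 198.20 = 3.01 ≈ 3
Molecular formula = (C8H6O4S)×3 = C24H18O12S3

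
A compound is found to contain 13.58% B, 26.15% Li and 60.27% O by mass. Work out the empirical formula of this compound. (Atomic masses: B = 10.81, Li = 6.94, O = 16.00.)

BLi3O3

Assume 100 g: 13.58 g B, 26.15 g Li, 60.27 g O.
B: 13.58 g ÷ 10.81 g/mol = 1.256 mol
Li: 26.15 g ÷ 6.94 g/mol = 3.768 mol
O: 60.27 g ÷ 16.00 g/mol = 3.767 mol
Ratios (÷ 1.256): B 1.000, Li 2.999, O 2.999
→ BLi3O3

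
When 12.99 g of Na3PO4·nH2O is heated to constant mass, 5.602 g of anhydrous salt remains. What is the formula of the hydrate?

Mass of water lost = 12.99 − 5.602 = 7.388 g → 7.388 / 18.02 = 0.41 mol H2O
Molar mass of Na3PO4 = 163.94 g/mol → mol Na3PO4 = 5.602 / 163.94 = 0.03417
n = 0.41 / 0.03417 = 12.00 ≈ 12 → Na3PO4·12H2O

Na3PO4·12H2O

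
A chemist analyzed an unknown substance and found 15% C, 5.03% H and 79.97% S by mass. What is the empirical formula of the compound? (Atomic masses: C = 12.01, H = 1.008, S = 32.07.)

CH4S2

Assume 100 g: 15 g C, 5.03 g H, 79.97 g S.
Moles — C: 15 / 12.01 = 1.249 mol; H: 5.03 / 1.008 = 4.99 mol; S: 79.97 / 32.07 = 2.494 mol
Smallest is C at 1.249 mol; normalising gives C 1.000, H 3.995, S 1.997
Ratio ≈ 1:4:2, so the empirical formula is CH4S2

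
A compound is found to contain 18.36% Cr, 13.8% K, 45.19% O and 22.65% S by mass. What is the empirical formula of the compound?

Assume 100 g: 18.36 g Cr, 13.8 g K, 45.19 g O, 22.65 g S.
n(Cr) = 18.36/52.00 = 0.3531, n(K) = 13.8/39.10 = 0.3529, n(O) = 45.19/16.00 = 2.824, n(S) = 22.65/32.07 = 0.7063
Smallest is K at 0.3529 mol; normalising gives Cr 1.000, K 1.000, O 8.002, S 2.001
Ratio ≈ 1:1:8:2, so the empirical formula is CrKO8S2

CrKO8S2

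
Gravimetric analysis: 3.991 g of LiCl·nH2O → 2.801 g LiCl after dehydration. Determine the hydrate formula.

Mass of water lost = 3.991 − 2.801 = 1.19 g → 1.19 / 18.02 = 0.06604 mol H2O
Molar mass of LiCl = 42.39 g/mol → mol LiCl = 2.801 / 42.39 = 0.06608
n = 0.06604 / 0.06608 = 1.00 ≈ 1 → LiCl·H2O

LiCl·H2O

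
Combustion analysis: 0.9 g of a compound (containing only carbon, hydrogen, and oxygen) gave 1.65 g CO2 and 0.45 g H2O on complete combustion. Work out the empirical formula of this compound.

C3H4O2

mol C = 1.65 / 44.01 = 0.03749; mass C = 0.03749 × 12.01 = 0.4503 g
mol H = 2 × (0.45 / 18.02) = 0.04994; mass H = 0.04994 × 1.008 = 0.05034 g
mass O = 0.9 − (0.5006) = 0.3994 g → mol O = 0.02496
Ratios (÷ 0.02496): C 1.502, H 2.001, O 1.000
×2: C 3.00, H 4.00, O 2.00 → C3H4O2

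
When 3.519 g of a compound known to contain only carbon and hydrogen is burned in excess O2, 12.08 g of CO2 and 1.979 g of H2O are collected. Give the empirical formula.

C5H4

mol C = 12.08 / 44.01 = 0.2745; mass C = 0.2745 × 12.01 = 3.297 g
mol H = 2 × (1.979 / 18.02) = 0.2196; mass H = 0.2196 × 1.008 = 0.2214 g
Divide by the smallest (0.2196 mol H): C 1.250, H 1.000
Scaling by 4: C 5.00, H 4.00 → C5H4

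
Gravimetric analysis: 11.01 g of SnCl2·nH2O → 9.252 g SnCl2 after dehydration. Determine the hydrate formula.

Mass of water lost = 11.01 − 9.252 = 1.758 g → 1.758 / 18.02 = 0.09756 mol H2O
Molar mass of SnCl2 = 189.61 g/mol → mol SnCl2 = 9.252 / 189.61 = 0.04879
n = 0.09756 / 0.04879 = 2.00 ≈ 2 → SnCl2·2H2O

SnCl2·2H2O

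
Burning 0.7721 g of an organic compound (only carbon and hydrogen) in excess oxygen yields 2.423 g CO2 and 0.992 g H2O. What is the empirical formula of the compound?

CH2

mol C = 2.423 / 44.01 = 0.05506; mass C = 0.05506 × 12.01 = 0.6612 g
mol H = 2 × (0.992 / 18.02) = 0.1101; mass H = 0.1101 × 1.008 = 0.1110 g
Ratios (÷ 0.05506): C 1.000, H 2.000
→ CH2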